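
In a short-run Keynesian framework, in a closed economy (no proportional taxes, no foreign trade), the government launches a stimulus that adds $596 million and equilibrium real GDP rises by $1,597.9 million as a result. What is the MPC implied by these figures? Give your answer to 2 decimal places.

Implied spending multiplier k = ΔY/ΔG = 1,597.9/596 ≈ 2.681.
Since k = 1/(1 − MPC), MPC = 1 − 1/k = 1 − ΔG/ΔY = 1 − 596/1,597.9 ≈ 0.63.

0.63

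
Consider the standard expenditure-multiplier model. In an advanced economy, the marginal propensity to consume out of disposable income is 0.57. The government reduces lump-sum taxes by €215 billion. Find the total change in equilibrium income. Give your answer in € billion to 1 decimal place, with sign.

A lump-sum tax change of −€215 billion shifts disposable income by +€215 billion; first-round consumption changes by −c × ΔT = −0.57 × (−€215 billion) = +€122.55 billion.
Expenditure multiplier = 1/(1 − MPC) = 1/(1 − 0.57) = 1/0.43 ≈ 2.326.
The tax multiplier is −c × k ≈ −1.326, so ΔY = k × (−c·ΔT) = (+€122.55 billion) / 0.43 = +€285 billion.

+€285.0 billion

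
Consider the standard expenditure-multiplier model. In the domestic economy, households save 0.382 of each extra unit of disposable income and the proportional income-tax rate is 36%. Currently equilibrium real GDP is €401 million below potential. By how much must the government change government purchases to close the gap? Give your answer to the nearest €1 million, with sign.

MPC = 1 − MPS = 1 − 0.382 = 0.618.
Spending multiplier = 1/(1 − c(1−t)) = 1/(1 − 0.618×0.64) = 1/0.60448 ≈ 1.654.
Need ΔY = +€401 million, so ΔG = ΔY/k = (+€401 million) × 0.60448 ≈ +€242 million.
The government should increase government purchases by €242 million.

+€242 million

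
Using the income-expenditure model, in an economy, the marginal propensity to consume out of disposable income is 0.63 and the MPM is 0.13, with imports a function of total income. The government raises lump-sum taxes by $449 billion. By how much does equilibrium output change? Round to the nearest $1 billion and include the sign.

−$566 billion

A lump-sum tax change of +$449 billion shifts disposable income by −$449 billion; first-round consumption changes by −c × ΔT = −0.63 × (+$449 billion) = −$282.87 billion.
Expenditure multiplier = 1/(1 − c + m) = 1/(1 − 0.63 + 0.13) = 1/0.5 = 2.
The tax multiplier is −c × k = −1.26, so ΔY = k × (−c·ΔT) = (−$282.87 billion) / 0.5 ≈ −$566 billion.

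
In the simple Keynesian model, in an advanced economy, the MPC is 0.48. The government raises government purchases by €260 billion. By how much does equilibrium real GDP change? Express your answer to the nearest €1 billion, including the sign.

+€500 billion

Government-spending multiplier = 1/(1 − MPC) = 1/(1 − 0.48) = 1/0.52 ≈ 1.923.
ΔY = k × ΔG = (+€260 billion) / 0.52 = +€500 billion.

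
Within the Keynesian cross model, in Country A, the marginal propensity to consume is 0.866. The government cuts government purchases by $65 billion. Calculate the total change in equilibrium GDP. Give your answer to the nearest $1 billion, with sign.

Government-spending multiplier = 1/(1 − MPC) = 1/(1 − 0.866) = 1/0.134 ≈ 7.463.
ΔY = k × ΔG = (−$65 billion) / 0.134 ≈ −$485 billion.

−$485 billion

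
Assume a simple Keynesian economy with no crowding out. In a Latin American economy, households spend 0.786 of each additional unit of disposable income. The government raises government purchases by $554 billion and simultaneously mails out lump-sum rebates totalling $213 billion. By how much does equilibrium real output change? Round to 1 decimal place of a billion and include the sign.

Expenditure multiplier = 1/(1 − MPC) = 1/(1 − 0.786) = 1/0.214 ≈ 4.673.
ΔG contributes k·ΔG = (+$554 billion) / 0.214 ≈ +$2,588.8 billion.
ΔT of −$213 billion changes first-round spending by −c·ΔT = +$167.418 billion, contributing k·(−c·ΔT) = (+$167.418 billion) / 0.214 ≈ +$782.3 billion.
Net ΔY = k(ΔG − c·ΔT) = (+$721.418 billion) / 0.214 ≈ +$3,371.1 billion.

+$3,371.1 billion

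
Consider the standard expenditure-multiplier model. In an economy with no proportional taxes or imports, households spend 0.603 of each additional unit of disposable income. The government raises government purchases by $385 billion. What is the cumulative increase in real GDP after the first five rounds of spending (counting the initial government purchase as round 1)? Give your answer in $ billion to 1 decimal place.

$892.5 billion

Round 1 adds ΔG = $385 billion; each later round is MPC = 0.603 times the previous.
After 5 rounds: 385 + 232.155 + 139.989465 + 84.413647395 + 50.901429379185 = ΔG·(1 − c^5)/(1 − c) = 385 × (1 − 0.079723537443243)/0.397 ≈ $892.5 billion.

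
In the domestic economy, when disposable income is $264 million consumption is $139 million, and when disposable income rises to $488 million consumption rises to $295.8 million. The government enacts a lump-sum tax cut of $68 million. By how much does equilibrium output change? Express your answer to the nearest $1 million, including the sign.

+$159 million

MPC = ΔC/ΔYd = (295.8 − 139)/(488 − 264) = 156.8/224 = 0.7.
A lump-sum tax change of −$68 million shifts disposable income by +$68 million; first-round consumption changes by −c × ΔT = −0.7 × (−$68 million) = +$47.6 million.
Expenditure multiplier = 1/(1 − MPC) = 1/(1 − 0.7) = 1/0.3 ≈ 3.333.
The tax multiplier is −c × k ≈ −2.333, so ΔY = k × (−c·ΔT) = (+$47.6 million) / 0.3 ≈ +$159 million.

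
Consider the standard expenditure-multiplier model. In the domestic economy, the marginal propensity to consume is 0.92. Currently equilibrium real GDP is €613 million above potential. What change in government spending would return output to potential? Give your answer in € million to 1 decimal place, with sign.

Spending multiplier = 1/(1 − MPC) = 1/(1 − 0.92) = 1/0.08 = 12.5.
Need ΔY = −€613 million, so ΔG = ΔY/k = (−€613 million) × 0.08 ≈ −€49 million.
The government should cut government spending by €49 million.

−€49.0 million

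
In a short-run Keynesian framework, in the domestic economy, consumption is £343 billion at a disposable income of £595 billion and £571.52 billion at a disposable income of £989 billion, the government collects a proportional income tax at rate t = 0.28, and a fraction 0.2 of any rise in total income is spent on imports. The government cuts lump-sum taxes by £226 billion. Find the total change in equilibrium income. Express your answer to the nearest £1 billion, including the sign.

MPC = ΔC/ΔYd = (571.52 − 343)/(989 − 595) = 228.52/394 = 0.58.
A lump-sum tax change of −£226 billion shifts disposable income by +£226 billion; first-round consumption changes by −c × ΔT = −0.58 × (−£226 billion) = +£131.08 billion.
Expenditure multiplier = 1/(1 − c(1−t) + m) = 1/(1 − 0.58×0.72 + 0.2) = 1/0.7824 ≈ 1.278.
The tax multiplier is −c × k ≈ −0.741, so ΔY = k × (−c·ΔT) = (+£131.08 billion) / 0.7824 ≈ +£168 billion.

+£168 billion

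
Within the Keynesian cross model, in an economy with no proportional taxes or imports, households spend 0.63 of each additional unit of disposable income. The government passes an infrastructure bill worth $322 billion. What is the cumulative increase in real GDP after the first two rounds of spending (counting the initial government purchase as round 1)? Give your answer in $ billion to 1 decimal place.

Round 1 adds ΔG = $322 billion; each later round is MPC = 0.63 times the previous.
After 2 rounds: 322 + 202.86 = ΔG·(1 − c^2)/(1 − c) = 322 × (1 − 0.3969)/0.37 ≈ $524.9 billion.

$524.9 billion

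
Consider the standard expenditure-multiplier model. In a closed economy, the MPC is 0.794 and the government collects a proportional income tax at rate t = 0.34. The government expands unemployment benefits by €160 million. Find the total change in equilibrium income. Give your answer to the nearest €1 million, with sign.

The transfer change shifts disposable income by +€160 million, so first-round consumption changes by c·ΔTR = 0.794 × (+€160 million) = +€127.04 million.
Expenditure multiplier = 1/(1 − c(1−t)) = 1/(1 − 0.794×0.66) = 1/0.47596 ≈ 2.101.
The transfer multiplier is c × k ≈ 1.668, so ΔY = k × (c·ΔTR) = (+€127.04 million) / 0.47596 ≈ +€267 million.

+€267 million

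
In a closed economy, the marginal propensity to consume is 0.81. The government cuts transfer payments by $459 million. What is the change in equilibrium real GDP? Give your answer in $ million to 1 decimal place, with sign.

The transfer change shifts disposable income by −$459 million, so first-round consumption changes by c·ΔTR = 0.81 × (−$459 million) = −$371.79 million.
Expenditure multiplier = 1/(1 − MPC) = 1/(1 − 0.81) = 1/0.19 ≈ 5.263.
The transfer multiplier is c × k ≈ 4.263, so ΔY = k × (c·ΔTR) = (−$371.79 million) / 0.19 ≈ −$1,956.8 million.

−$1,956.8 million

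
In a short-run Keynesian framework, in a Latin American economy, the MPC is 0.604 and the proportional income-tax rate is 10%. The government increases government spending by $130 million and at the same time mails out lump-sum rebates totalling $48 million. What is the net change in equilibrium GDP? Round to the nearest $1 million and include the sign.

Expenditure multiplier = 1/(1 − c(1−t)) = 1/(1 − 0.604×0.9) = 1/0.4564 ≈ 2.191.
ΔG contributes k·ΔG = (+$130 million) / 0.4564 ≈ +$284.8 million.
ΔT of −$48 million changes first-round spending by −c·ΔT = +$28.992 million, contributing k·(−c·ΔT) = (+$28.992 million) / 0.4564 ≈ +$63.5 million.
Net ΔY = k(ΔG − c·ΔT) = (+$158.992 million) / 0.4564 ≈ +$348 million.

+$348 million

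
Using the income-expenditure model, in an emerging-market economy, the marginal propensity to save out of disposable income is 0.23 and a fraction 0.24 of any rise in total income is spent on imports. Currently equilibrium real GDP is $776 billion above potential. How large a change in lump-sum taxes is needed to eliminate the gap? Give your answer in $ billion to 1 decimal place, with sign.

MPC = 1 − MPS = 1 − 0.23 = 0.77.
Spending multiplier = 1/(1 − c + m) = 1/(1 − 0.77 + 0.24) = 1/0.47 ≈ 2.128.
Tax multiplier = −c·k = −0.77/0.47 ≈ −1.638. Need ΔY = −$776 billion, so ΔT = ΔY/(−c·k) = −(−$776 billion) × 0.47 / 0.77 ≈ +$473.7 billion.
The government should raise lump-sum taxes by $473.7 billion.

+$473.7 billion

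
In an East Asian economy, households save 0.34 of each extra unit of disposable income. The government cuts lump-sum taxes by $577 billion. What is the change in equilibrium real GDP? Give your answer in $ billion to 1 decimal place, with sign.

MPC = 1 − MPS = 1 − 0.34 = 0.66.
A lump-sum tax change of −$577 billion shifts disposable income by +$577 billion; first-round consumption changes by −c × ΔT = −0.66 × (−$577 billion) = +$380.82 billion.
Expenditure multiplier = 1/(1 − MPC) = 1/(1 − 0.66) = 1/0.34 ≈ 2.941.
The tax multiplier is −c × k ≈ −1.941, so ΔY = k × (−c·ΔT) = (+$380.82 billion) / 0.34 ≈ +$1,120.1 billion.

+$1,120.1 billion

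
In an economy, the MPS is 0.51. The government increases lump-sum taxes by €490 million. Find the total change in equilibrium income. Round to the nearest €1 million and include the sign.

−€471 million

MPC = 1 − MPS = 1 − 0.51 = 0.49.
A lump-sum tax change of +€490 million shifts disposable income by −€490 million; first-round consumption changes by −c × ΔT = −0.49 × (+€490 million) = −€240.1 million.
Expenditure multiplier = 1/(1 − MPC) = 1/(1 − 0.49) = 1/0.51 ≈ 1.961.
The tax multiplier is −c × k ≈ −0.961, so ΔY = k × (−c·ΔT) = (−€240.1 million) / 0.51 ≈ −€471 million.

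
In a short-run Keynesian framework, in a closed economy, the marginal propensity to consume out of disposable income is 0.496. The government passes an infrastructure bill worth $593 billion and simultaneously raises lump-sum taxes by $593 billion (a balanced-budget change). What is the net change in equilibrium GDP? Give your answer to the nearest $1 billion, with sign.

+$593 billion

Expenditure multiplier = 1/(1 − MPC) = 1/(1 − 0.496) = 1/0.504 ≈ 1.984.
ΔG contributes k·ΔG = (+$593 billion) / 0.504 ≈ +$1,176.6 billion.
ΔT of +$593 billion changes first-round spending by −c·ΔT = −$294.128 billion, contributing k·(−c·ΔT) = (−$294.128 billion) / 0.504 ≈ −$583.6 billion.
With ΔG = ΔT and no other leakages, the balanced-budget multiplier is 1, so ΔY = ΔG = +$593 billion.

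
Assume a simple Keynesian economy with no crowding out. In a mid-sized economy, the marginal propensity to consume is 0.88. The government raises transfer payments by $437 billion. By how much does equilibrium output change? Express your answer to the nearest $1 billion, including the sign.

+$3,205 billion

The transfer change shifts disposable income by +$437 billion, so first-round consumption changes by c·ΔTR = 0.88 × (+$437 billion) = +$384.56 billion.
Expenditure multiplier = 1/(1 − MPC) = 1/(1 − 0.88) = 1/0.12 ≈ 8.333.
The transfer multiplier is c × k ≈ 7.333, so ΔY = k × (c·ΔTR) = (+$384.56 billion) / 0.12 ≈ +$3,205 billion.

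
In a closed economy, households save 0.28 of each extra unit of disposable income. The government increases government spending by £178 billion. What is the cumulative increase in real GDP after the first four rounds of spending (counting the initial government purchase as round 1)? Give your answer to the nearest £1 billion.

£465 billion

MPC = 1 − MPS = 1 − 0.28 = 0.72.
Round 1 adds ΔG = £178 billion; each later round is MPC = 0.72 times the previous.
After 4 rounds: 178 + 128.16 + 92.2752 + 66.438144 = ΔG·(1 − c^4)/(1 − c) = 178 × (1 − 0.26873856)/0.28 ≈ £465 billion.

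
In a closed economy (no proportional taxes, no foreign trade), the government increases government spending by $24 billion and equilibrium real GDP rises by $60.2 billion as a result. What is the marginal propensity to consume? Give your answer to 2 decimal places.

0.60

Implied spending multiplier k = ΔY/ΔG = 60.2/24 ≈ 2.5083.
Since k = 1/(1 − MPC), MPC = 1 − 1/k = 1 − ΔG/ΔY = 1 − 24/60.2 ≈ 0.60.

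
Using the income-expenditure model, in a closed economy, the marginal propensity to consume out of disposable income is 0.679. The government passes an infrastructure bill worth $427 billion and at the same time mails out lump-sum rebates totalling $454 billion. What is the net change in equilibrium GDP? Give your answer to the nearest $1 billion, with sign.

Expenditure multiplier = 1/(1 − MPC) = 1/(1 − 0.679) = 1/0.321 ≈ 3.115.
ΔG contributes k·ΔG = (+$427 billion) / 0.321 ≈ +$1,330.2 billion.
ΔT of −$454 billion changes first-round spending by −c·ΔT = +$308.266 billion, contributing k·(−c·ΔT) = (+$308.266 billion) / 0.321 ≈ +$960.3 billion.
Net ΔY = k(ΔG − c·ΔT) = (+$735.266 billion) / 0.321 ≈ +$2,291 billion.

+$2,291 billion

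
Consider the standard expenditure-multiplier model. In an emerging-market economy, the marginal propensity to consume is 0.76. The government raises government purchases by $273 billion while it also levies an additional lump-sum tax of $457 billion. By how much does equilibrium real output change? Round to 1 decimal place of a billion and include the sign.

Expenditure multiplier = 1/(1 − MPC) = 1/(1 − 0.76) = 1/0.24 ≈ 4.167.
ΔG contributes k·ΔG = (+$273 billion) / 0.24 = +$1,137.5 billion.
ΔT of +$457 billion changes first-round spending by −c·ΔT = −$347.32 billion, contributing k·(−c·ΔT) = (−$347.32 billion) / 0.24 ≈ −$1,447.2 billion.
Net ΔY = k(ΔG − c·ΔT) = (−$74.32 billion) / 0.24 ≈ −$309.7 billion.

−$309.7 billion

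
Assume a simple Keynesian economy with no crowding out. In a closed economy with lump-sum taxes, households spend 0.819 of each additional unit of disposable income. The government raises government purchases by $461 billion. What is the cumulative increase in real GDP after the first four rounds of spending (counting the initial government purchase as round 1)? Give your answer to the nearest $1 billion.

Round 1 adds ΔG = $461 billion; each later round is MPC = 0.819 times the previous.
After 4 rounds: 461 + 377.559 + 309.220821 + 253.251852399 = ΔG·(1 − c^4)/(1 − c) = 461 × (1 − 0.449920319121)/0.181 ≈ $1,401 billion.

$1,401 billion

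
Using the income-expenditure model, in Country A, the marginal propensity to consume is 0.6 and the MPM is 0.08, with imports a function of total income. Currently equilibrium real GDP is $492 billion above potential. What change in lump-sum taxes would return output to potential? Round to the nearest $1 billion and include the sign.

+$394 billion

Spending multiplier = 1/(1 − c + m) = 1/(1 − 0.6 + 0.08) = 1/0.48 ≈ 2.083.
Tax multiplier = −c·k = −0.6/0.48 = −1.25. Need ΔY = −$492 billion, so ΔT = ΔY/(−c·k) = −(−$492 billion) × 0.48 / 0.6 ≈ +$394 billion.
The government should raise lump-sum taxes by $394 billion.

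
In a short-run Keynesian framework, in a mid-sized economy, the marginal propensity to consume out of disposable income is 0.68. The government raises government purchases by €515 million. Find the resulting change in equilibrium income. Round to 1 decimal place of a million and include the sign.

Expenditure multiplier = 1/(1 − MPC) = 1/(1 − 0.68) = 1/0.32 = 3.125.
ΔY = k × ΔG = (+€515 million) / 0.32 ≈ +€1,609.4 million.

+€1,609.4 million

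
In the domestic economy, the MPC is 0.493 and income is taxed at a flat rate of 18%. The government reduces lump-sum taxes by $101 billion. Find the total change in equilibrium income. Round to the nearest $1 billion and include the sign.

A lump-sum tax change of −$101 billion shifts disposable income by +$101 billion; first-round consumption changes by −c × ΔT = −0.493 × (−$101 billion) = +$49.793 billion.
Expenditure multiplier = 1/(1 − c(1−t)) = 1/(1 − 0.493×0.82) = 1/0.59574 ≈ 1.679.
The tax multiplier is −c × k ≈ −0.828, so ΔY = k × (−c·ΔT) = (+$49.793 billion) / 0.59574 ≈ +$84 billion.

+$84 billion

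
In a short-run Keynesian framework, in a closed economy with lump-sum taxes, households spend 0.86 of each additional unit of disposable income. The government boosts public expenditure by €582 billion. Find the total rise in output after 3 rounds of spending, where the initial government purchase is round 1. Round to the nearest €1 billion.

€1,513 billion

Round 1 adds ΔG = €582 billion; each later round is MPC = 0.86 times the previous.
After 3 rounds: 582 + 500.52 + 430.4472 = ΔG·(1 − c^3)/(1 − c) = 582 × (1 − 0.636056)/0.14 ≈ €1,513 billion.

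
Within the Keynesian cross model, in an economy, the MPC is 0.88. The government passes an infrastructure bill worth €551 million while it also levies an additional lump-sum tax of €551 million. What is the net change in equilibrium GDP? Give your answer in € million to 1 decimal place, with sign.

Expenditure multiplier = 1/(1 − MPC) = 1/(1 − 0.88) = 1/0.12 ≈ 8.333.
ΔG contributes k·ΔG = (+€551 million) / 0.12 ≈ +€4,591.7 million.
ΔT of +€551 million changes first-round spending by −c·ΔT = −€484.88 million, contributing k·(−c·ΔT) = (−€484.88 million) / 0.12 ≈ −€4,040.7 million.
With ΔG = ΔT and no other leakages, the balanced-budget multiplier is 1, so ΔY = ΔG = +€551 million.

+€551.0 million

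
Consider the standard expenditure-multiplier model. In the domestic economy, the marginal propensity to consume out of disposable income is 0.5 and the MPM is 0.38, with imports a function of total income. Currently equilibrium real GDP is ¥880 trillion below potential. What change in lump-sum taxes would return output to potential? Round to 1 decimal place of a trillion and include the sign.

−¥1,548.8 trillion

Spending multiplier = 1/(1 − c + m) = 1/(1 − 0.5 + 0.38) = 1/0.88 ≈ 1.136.
Tax multiplier = −c·k = −0.5/0.88 ≈ −0.568. Need ΔY = +¥880 trillion, so ΔT = ΔY/(−c·k) = −(+¥880 trillion) × 0.88 / 0.5 = −¥1,548.8 trillion.
The government should cut lump-sum taxes by ¥1,548.8 trillion.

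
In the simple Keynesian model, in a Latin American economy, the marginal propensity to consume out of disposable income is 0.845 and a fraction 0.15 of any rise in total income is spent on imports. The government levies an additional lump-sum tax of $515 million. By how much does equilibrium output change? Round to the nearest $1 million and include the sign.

A lump-sum tax change of +$515 million shifts disposable income by −$515 million; first-round consumption changes by −c × ΔT = −0.845 × (+$515 million) = −$435.175 million.
Expenditure multiplier = 1/(1 − c + m) = 1/(1 − 0.845 + 0.15) = 1/0.305 ≈ 3.279.
The tax multiplier is −c × k ≈ −2.77, so ΔY = k × (−c·ΔT) = (−$435.175 million) / 0.305 ≈ −$1,427 million.

−$1,427 million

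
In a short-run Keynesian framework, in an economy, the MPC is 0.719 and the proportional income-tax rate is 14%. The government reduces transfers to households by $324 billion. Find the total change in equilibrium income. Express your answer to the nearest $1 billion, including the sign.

The transfer change shifts disposable income by −$324 billion, so first-round consumption changes by c·ΔTR = 0.719 × (−$324 billion) = −$232.956 billion.
Expenditure multiplier = 1/(1 − c(1−t)) = 1/(1 − 0.719×0.86) = 1/0.38166 ≈ 2.62.
The transfer multiplier is c × k ≈ 1.884, so ΔY = k × (c·ΔTR) = (−$232.956 billion) / 0.38166 ≈ −$610 billion.

−$610 billion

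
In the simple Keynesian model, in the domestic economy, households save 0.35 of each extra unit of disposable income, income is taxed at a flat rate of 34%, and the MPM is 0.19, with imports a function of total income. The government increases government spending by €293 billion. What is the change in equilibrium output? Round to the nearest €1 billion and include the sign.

+€385 billion

MPC = 1 − MPS = 1 − 0.35 = 0.65.
Government-spending multiplier = 1/(1 − c(1−t) + m) = 1/(1 − 0.65×0.66 + 0.19) = 1/0.761 ≈ 1.314.
ΔY = k × ΔG = (+€293 billion) / 0.761 ≈ +€385 billion.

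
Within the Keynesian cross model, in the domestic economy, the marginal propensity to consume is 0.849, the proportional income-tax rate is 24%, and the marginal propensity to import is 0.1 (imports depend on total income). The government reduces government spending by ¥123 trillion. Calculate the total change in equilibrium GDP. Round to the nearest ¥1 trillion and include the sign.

Spending multiplier = 1/(1 − c(1−t) + m) = 1/(1 − 0.849×0.76 + 0.1) = 1/0.45476 ≈ 2.199.
ΔY = k × ΔG = (−¥123 trillion) / 0.45476 ≈ −¥270 trillion.

−¥270 trillion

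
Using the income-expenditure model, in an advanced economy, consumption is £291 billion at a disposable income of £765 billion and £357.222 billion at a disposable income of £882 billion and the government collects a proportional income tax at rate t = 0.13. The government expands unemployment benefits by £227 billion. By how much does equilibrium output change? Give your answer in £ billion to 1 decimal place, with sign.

+£253.1 billion

MPC = ΔC/ΔYd = (357.222 − 291)/(882 − 765) = 66.222/117 = 0.566.
The transfer change shifts disposable income by +£227 billion, so first-round consumption changes by c·ΔTR = 0.566 × (+£227 billion) = +£128.482 billion.
Expenditure multiplier = 1/(1 − c(1−t)) = 1/(1 − 0.566×0.87) = 1/0.50758 ≈ 1.97.
The transfer multiplier is c × k ≈ 1.115, so ΔY = k × (c·ΔTR) = (+£128.482 billion) / 0.50758 ≈ +£253.1 billion.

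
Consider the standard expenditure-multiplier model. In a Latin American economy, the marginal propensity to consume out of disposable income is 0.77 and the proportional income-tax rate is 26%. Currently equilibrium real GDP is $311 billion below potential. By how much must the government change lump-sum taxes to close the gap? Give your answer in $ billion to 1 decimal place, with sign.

Spending multiplier = 1/(1 − c(1−t)) = 1/(1 − 0.77×0.74) = 1/0.4302 ≈ 2.325.
Tax multiplier = −c·k = −0.77/0.4302 ≈ −1.79. Need ΔY = +$311 billion, so ΔT = ΔY/(−c·k) = −(+$311 billion) × 0.4302 / 0.77 ≈ −$173.8 billion.
The government should cut lump-sum taxes by $173.8 billion.

−$173.8 billion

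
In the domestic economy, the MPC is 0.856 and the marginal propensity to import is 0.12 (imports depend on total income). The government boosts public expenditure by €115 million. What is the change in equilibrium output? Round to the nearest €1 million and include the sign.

+€436 million

Government-spending multiplier = 1/(1 − c + m) = 1/(1 − 0.856 + 0.12) = 1/0.264 ≈ 3.788.
ΔY = k × ΔG = (+€115 million) / 0.264 ≈ +€436 million.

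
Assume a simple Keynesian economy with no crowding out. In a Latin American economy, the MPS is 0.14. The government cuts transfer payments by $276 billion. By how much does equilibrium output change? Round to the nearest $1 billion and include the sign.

MPC = 1 − MPS = 1 − 0.14 = 0.86.
The transfer change shifts disposable income by −$276 billion, so first-round consumption changes by c·ΔTR = 0.86 × (−$276 billion) = −$237.36 billion.
Expenditure multiplier = 1/(1 − MPC) = 1/(1 − 0.86) = 1/0.14 ≈ 7.143.
The transfer multiplier is c × k ≈ 6.143, so ΔY = k × (c·ΔTR) = (−$237.36 billion) / 0.14 ≈ −$1,695 billion.

−$1,695 billion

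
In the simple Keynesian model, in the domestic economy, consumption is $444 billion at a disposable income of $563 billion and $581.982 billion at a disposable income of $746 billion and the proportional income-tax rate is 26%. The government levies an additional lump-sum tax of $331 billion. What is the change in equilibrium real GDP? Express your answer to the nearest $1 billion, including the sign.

−$565 billion

MPC = ΔC/ΔYd = (581.982 − 444)/(746 − 563) = 137.982/183 = 0.754.
A lump-sum tax change of +$331 billion shifts disposable income by −$331 billion; first-round consumption changes by −c × ΔT = −0.754 × (+$331 billion) = −$249.574 billion.
Expenditure multiplier = 1/(1 − c(1−t)) = 1/(1 − 0.754×0.74) = 1/0.44204 ≈ 2.262.
The tax multiplier is −c × k ≈ −1.706, so ΔY = k × (−c·ΔT) = (−$249.574 billion) / 0.44204 ≈ −$565 billion.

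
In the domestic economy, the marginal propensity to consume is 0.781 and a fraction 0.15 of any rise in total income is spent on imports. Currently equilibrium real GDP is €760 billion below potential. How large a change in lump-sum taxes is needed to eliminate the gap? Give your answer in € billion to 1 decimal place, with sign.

−€359.1 billion

Spending multiplier = 1/(1 − c + m) = 1/(1 − 0.781 + 0.15) = 1/0.369 ≈ 2.71.
Tax multiplier = −c·k = −0.781/0.369 ≈ −2.117. Need ΔY = +€760 billion, so ΔT = ΔY/(−c·k) = −(+€760 billion) × 0.369 / 0.781 ≈ −€359.1 billion.
The government should cut lump-sum taxes by €359.1 billion.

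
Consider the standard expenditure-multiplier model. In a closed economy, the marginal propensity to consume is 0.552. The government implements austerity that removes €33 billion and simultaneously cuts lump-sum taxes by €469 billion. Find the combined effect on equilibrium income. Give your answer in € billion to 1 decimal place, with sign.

Expenditure multiplier = 1/(1 − MPC) = 1/(1 − 0.552) = 1/0.448 ≈ 2.232.
ΔG contributes k·ΔG = (−€33 billion) / 0.448 ≈ −€73.7 billion.
ΔT of −€469 billion changes first-round spending by −c·ΔT = +€258.888 billion, contributing k·(−c·ΔT) = (+€258.888 billion) / 0.448 ≈ +€577.9 billion.
Net ΔY = k(ΔG − c·ΔT) = (+€225.888 billion) / 0.448 ≈ +€504.2 billion.

+€504.2 billion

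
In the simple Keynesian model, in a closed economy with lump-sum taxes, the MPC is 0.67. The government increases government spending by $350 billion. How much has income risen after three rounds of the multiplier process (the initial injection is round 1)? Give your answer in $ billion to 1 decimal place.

Round 1 adds ΔG = $350 billion; each later round is MPC = 0.67 times the previous.
After 3 rounds: 350 + 234.5 + 157.115 = ΔG·(1 − c^3)/(1 − c) = 350 × (1 − 0.300763)/0.33 ≈ $741.6 billion.

$741.6 billion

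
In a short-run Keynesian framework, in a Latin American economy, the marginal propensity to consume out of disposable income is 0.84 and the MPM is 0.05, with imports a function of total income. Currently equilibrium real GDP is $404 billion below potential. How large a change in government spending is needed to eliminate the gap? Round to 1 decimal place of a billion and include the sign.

Spending multiplier = 1/(1 − c + m) = 1/(1 − 0.84 + 0.05) = 1/0.21 ≈ 4.762.
Need ΔY = +$404 billion, so ΔG = ΔY/k = (+$404 billion) × 0.21 ≈ +$84.8 billion.
The government should increase government spending by $84.8 billion.

+$84.8 billion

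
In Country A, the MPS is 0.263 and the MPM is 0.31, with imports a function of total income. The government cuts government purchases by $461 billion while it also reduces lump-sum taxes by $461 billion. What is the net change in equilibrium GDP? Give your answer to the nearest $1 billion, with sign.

−$212 billion

MPC = 1 − MPS = 1 − 0.263 = 0.737.
Expenditure multiplier = 1/(1 − c + m) = 1/(1 − 0.737 + 0.31) = 1/0.573 ≈ 1.745.
ΔG contributes k·ΔG = (−$461 billion) / 0.573 ≈ −$804.5 billion.
ΔT of −$461 billion changes first-round spending by −c·ΔT = +$339.757 billion, contributing k·(−c·ΔT) = (+$339.757 billion) / 0.573 ≈ +$592.9 billion.
Net ΔY = k(ΔG − c·ΔT) = (−$121.243 billion) / 0.573 ≈ −$212 billion.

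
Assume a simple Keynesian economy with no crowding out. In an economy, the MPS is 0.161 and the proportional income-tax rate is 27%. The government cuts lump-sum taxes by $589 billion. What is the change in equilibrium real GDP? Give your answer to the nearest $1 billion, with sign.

MPC = 1 − MPS = 1 − 0.161 = 0.839.
A lump-sum tax change of −$589 billion shifts disposable income by +$589 billion; first-round consumption changes by −c × ΔT = −0.839 × (−$589 billion) = +$494.171 billion.
Expenditure multiplier = 1/(1 − c(1−t)) = 1/(1 − 0.839×0.73) = 1/0.38753 ≈ 2.58.
The tax multiplier is −c × k ≈ −2.165, so ΔY = k × (−c·ΔT) = (+$494.171 billion) / 0.38753 ≈ +$1,275 billion.

+$1,275 billion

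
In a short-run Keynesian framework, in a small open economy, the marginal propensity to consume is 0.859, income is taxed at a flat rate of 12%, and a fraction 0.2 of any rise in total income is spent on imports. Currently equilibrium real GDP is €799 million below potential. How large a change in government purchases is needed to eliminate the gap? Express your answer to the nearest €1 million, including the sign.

+€355 million

Spending multiplier = 1/(1 − c(1−t) + m) = 1/(1 − 0.859×0.88 + 0.2) = 1/0.44408 ≈ 2.252.
Need ΔY = +€799 million, so ΔG = ΔY/k = (+€799 million) × 0.44408 ≈ +€355 million.
The government should increase government purchases by €355 million.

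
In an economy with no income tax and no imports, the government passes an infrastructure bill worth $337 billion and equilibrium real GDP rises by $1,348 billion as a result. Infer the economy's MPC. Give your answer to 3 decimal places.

0.750

Implied spending multiplier k = ΔY/ΔG = 1,348/337 = 4.
Since k = 1/(1 − MPC), MPC = 1 − 1/k = 1 − ΔG/ΔY = 1 − 337/1,348 = 0.750.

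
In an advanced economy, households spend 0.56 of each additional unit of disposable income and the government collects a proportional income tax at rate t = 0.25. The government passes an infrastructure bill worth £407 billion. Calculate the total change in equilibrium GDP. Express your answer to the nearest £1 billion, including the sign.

Spending multiplier = 1/(1 − c(1−t)) = 1/(1 − 0.56×0.75) = 1/0.58 ≈ 1.724.
ΔY = k × ΔG = (+£407 billion) / 0.58 ≈ +£702 billion.

+£702 billion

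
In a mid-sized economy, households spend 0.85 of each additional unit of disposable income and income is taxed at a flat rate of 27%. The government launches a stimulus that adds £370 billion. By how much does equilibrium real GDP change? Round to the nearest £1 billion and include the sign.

+£975 billion

Government-spending multiplier = 1/(1 − c(1−t)) = 1/(1 − 0.85×0.73) = 1/0.3795 ≈ 2.635.
ΔY = k × ΔG = (+£370 billion) / 0.3795 ≈ +£975 billion.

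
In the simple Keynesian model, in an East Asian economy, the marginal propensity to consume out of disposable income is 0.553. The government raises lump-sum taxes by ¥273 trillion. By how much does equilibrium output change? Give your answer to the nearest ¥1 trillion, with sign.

A lump-sum tax change of +¥273 trillion shifts disposable income by −¥273 trillion; first-round consumption changes by −c × ΔT = −0.553 × (+¥273 trillion) = −¥150.969 trillion.
Expenditure multiplier = 1/(1 − MPC) = 1/(1 − 0.553) = 1/0.447 ≈ 2.237.
The tax multiplier is −c × k ≈ −1.237, so ΔY = k × (−c·ΔT) = (−¥150.969 trillion) / 0.447 ≈ −¥338 trillion.

−¥338 trillion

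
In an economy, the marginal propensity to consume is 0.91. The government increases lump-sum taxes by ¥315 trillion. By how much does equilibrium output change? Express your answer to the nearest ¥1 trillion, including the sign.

A lump-sum tax change of +¥315 trillion shifts disposable income by −¥315 trillion; first-round consumption changes by −c × ΔT = −0.91 × (+¥315 trillion) = −¥286.65 trillion.
Expenditure multiplier = 1/(1 − MPC) = 1/(1 − 0.91) = 1/0.09 ≈ 11.111.
The tax multiplier is −c × k ≈ −10.111, so ΔY = k × (−c·ΔT) = (−¥286.65 trillion) / 0.09 = −¥3,185 trillion.

−¥3,185 trillion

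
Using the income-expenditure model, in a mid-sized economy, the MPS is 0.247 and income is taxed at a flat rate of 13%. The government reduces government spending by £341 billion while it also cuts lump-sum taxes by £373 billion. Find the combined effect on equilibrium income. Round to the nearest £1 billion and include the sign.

MPC = 1 − MPS = 1 − 0.247 = 0.753.
Expenditure multiplier = 1/(1 − c(1−t)) = 1/(1 − 0.753×0.87) = 1/0.34489 ≈ 2.899.
ΔG contributes k·ΔG = (−£341 billion) / 0.34489 ≈ −£988.7 billion.
ΔT of −£373 billion changes first-round spending by −c·ΔT = +£280.869 billion, contributing k·(−c·ΔT) = (+£280.869 billion) / 0.34489 ≈ +£814.4 billion.
Net ΔY = k(ΔG − c·ΔT) = (−£60.131 billion) / 0.34489 ≈ −£174 billion.

−£174 billion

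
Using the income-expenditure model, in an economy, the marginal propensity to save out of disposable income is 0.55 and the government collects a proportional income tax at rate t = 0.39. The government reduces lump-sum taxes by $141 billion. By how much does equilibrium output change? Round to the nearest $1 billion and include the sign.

MPC = 1 − MPS = 1 − 0.55 = 0.45.
A lump-sum tax change of −$141 billion shifts disposable income by +$141 billion; first-round consumption changes by −c × ΔT = −0.45 × (−$141 billion) = +$63.45 billion.
Expenditure multiplier = 1/(1 − c(1−t)) = 1/(1 − 0.45×0.61) = 1/0.7255 ≈ 1.378.
The tax multiplier is −c × k ≈ −0.62, so ΔY = k × (−c·ΔT) = (+$63.45 billion) / 0.7255 ≈ +$87 billion.

+$87 billion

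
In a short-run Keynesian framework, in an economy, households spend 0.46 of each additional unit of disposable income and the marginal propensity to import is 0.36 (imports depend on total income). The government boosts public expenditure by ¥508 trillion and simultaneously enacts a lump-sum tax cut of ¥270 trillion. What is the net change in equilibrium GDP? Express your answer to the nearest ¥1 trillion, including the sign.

+¥702 trillion

Expenditure multiplier = 1/(1 − c + m) = 1/(1 − 0.46 + 0.36) = 1/0.9 ≈ 1.111.
ΔG contributes k·ΔG = (+¥508 trillion) / 0.9 ≈ +¥564.4 trillion.
ΔT of −¥270 trillion changes first-round spending by −c·ΔT = +¥124.2 trillion, contributing k·(−c·ΔT) = (+¥124.2 trillion) / 0.9 = +¥138 trillion.
Net ΔY = k(ΔG − c·ΔT) = (+¥632.2 trillion) / 0.9 ≈ +¥702 trillion.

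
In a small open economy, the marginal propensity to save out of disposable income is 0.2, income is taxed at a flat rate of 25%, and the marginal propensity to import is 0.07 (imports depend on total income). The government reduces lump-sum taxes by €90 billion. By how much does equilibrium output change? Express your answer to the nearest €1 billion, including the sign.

+€153 billion

MPC = 1 − MPS = 1 − 0.2 = 0.8.
A lump-sum tax change of −€90 billion shifts disposable income by +€90 billion; first-round consumption changes by −c × ΔT = −0.8 × (−€90 billion) = +€72 billion.
Expenditure multiplier = 1/(1 − c(1−t) + m) = 1/(1 − 0.8×0.75 + 0.07) = 1/0.47 ≈ 2.128.
The tax multiplier is −c × k ≈ −1.702, so ΔY = k × (−c·ΔT) = (+€72 billion) / 0.47 ≈ +€153 billion.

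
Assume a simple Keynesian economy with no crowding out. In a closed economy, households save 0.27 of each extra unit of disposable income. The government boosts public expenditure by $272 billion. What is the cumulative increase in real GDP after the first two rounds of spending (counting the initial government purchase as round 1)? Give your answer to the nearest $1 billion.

$471 billion

MPC = 1 − MPS = 1 − 0.27 = 0.73.
Round 1 adds ΔG = $272 billion; each later round is MPC = 0.73 times the previous.
After 2 rounds: 272 + 198.56 = ΔG·(1 − c^2)/(1 − c) = 272 × (1 − 0.5329)/0.27 ≈ $471 billion.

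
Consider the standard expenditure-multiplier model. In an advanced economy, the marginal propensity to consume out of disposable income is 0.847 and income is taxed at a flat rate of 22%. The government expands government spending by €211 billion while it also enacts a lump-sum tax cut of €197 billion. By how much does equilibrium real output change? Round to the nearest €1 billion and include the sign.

Expenditure multiplier = 1/(1 − c(1−t)) = 1/(1 − 0.847×0.78) = 1/0.33934 ≈ 2.947.
ΔG contributes k·ΔG = (+€211 billion) / 0.33934 ≈ +€621.8 billion.
ΔT of −€197 billion changes first-round spending by −c·ΔT = +€166.859 billion, contributing k·(−c·ΔT) = (+€166.859 billion) / 0.33934 ≈ +€491.7 billion.
Net ΔY = k(ΔG − c·ΔT) = (+€377.859 billion) / 0.33934 ≈ +€1,114 billion.

+€1,114 billion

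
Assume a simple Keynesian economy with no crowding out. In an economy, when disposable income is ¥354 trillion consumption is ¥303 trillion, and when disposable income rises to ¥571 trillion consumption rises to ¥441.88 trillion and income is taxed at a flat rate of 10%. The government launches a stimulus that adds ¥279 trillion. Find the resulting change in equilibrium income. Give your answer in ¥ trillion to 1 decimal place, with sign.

MPC = ΔC/ΔYd = (441.88 − 303)/(571 − 354) = 138.88/217 = 0.64.
Expenditure multiplier = 1/(1 − c(1−t)) = 1/(1 − 0.64×0.9) = 1/0.424 ≈ 2.358.
ΔY = k × ΔG = (+¥279 trillion) / 0.424 ≈ +¥658 trillion.

+¥658.0 trillion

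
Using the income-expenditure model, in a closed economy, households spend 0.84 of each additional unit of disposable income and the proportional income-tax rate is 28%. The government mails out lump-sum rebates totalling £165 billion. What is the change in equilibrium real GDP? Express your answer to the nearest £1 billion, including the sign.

A lump-sum tax change of −£165 billion shifts disposable income by +£165 billion; first-round consumption changes by −c × ΔT = −0.84 × (−£165 billion) = +£138.6 billion.
Expenditure multiplier = 1/(1 − c(1−t)) = 1/(1 − 0.84×0.72) = 1/0.3952 ≈ 2.53.
The tax multiplier is −c × k ≈ −2.126, so ΔY = k × (−c·ΔT) = (+£138.6 billion) / 0.3952 ≈ +£351 billion.

+£351 billion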